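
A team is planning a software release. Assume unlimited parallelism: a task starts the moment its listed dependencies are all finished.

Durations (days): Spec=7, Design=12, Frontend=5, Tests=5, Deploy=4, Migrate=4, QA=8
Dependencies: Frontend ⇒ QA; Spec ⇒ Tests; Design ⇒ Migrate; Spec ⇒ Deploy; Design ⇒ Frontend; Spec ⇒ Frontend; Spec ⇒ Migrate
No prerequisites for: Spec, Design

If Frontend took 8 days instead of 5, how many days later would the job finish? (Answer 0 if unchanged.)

The binding path is Design→Frontend→QA = 12+5+8 = 25; finish at 25 days.
Frontend is on the critical path; changing it to 8 makes that path 28 days.
No other chain overtakes it, so the finish is 28 days.
Change in finish: 28 − 25 = +3 days.

3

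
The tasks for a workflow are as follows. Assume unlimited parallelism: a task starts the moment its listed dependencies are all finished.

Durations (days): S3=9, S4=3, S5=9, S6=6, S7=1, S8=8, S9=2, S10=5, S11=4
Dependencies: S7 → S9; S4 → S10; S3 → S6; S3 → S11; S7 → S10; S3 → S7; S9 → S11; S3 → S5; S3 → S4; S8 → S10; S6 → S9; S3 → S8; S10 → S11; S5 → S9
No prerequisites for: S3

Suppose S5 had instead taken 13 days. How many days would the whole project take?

The binding path is S3→S8→S10→S11 = 9+8+5+4 = 26; finish at 26 days.
S5 is off the critical path — its longest chain is 24 days, giving 2 of slack.
Now S3→S5→S9→S11 = 9+13+2+4 = 28 is longest, so the finish becomes 28 days.

28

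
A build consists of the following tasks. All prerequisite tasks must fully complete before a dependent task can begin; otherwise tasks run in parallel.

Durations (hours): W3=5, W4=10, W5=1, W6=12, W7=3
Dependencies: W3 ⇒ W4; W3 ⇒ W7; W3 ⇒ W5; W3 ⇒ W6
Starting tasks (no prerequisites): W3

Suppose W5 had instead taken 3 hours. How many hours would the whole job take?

17

Critical path before the change: W3→W6 = 5+12 = 17 giving 17 hours.
The longest path through W5 is only 6 hours, so W5 has float 11.
The critical path is still W3→W6; finish is now 17 hours.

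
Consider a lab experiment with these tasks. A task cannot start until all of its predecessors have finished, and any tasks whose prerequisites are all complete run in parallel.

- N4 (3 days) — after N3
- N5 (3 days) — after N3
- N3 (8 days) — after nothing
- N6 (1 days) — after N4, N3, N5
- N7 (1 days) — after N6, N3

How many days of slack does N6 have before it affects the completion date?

The longest chain is N3→N4→N6→N7 = 8+3+1+1 = 13; overall finish 13 days.
The longest chain containing N6 totals 13 days.
So N6 can slip 12 − 12 = 0 days.

0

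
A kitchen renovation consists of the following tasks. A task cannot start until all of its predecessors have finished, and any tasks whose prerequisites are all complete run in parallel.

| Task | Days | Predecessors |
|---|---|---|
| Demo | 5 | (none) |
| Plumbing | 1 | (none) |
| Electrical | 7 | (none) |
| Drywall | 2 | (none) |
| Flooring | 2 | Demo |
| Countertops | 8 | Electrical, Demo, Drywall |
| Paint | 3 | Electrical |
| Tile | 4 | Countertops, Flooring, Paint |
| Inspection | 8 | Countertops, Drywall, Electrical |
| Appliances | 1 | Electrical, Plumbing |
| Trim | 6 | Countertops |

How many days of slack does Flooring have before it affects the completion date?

12

Critical path: Electrical→Countertops→Inspection = 7+8+8 = 23, so the finish is 23 days.
Flooring finishes as early as 7 and must finish by 19.
Slack of Flooring = 17 − 5 = 12 days.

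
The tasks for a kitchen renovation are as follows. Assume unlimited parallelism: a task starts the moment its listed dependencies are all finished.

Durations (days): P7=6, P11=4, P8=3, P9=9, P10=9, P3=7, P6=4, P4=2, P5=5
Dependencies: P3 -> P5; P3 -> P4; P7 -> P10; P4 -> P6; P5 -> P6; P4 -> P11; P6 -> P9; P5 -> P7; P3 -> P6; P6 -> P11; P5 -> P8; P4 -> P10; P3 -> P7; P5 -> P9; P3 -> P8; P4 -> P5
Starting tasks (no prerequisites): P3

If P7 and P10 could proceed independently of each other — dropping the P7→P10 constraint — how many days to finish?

27

Original critical path: P3→P4→P5→P7→P10 = 7+2+5+6+9 = 29 ⇒ 29 days.
Without P7→P10, P10's earliest start moves from 20 to 9.
New critical path: P3→P4→P5→P6→P9 = 7+2+5+4+9 = 27 ⇒ 27 days.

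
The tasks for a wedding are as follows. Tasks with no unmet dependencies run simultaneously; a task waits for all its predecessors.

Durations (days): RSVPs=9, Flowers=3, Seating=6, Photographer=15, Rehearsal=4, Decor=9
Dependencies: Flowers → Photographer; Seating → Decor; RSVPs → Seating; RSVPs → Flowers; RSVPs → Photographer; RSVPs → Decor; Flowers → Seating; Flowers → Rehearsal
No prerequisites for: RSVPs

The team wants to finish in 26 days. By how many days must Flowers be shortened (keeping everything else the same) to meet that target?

Current finish: 27 days; target: 26.
Flowers is on every critical path, so each day cut from Flowers cuts the finish by one (this holds down to a finish of 25).
Need 27 − 26 = 1 day off Flowers → Flowers becomes 2 days, finish becomes 26.

1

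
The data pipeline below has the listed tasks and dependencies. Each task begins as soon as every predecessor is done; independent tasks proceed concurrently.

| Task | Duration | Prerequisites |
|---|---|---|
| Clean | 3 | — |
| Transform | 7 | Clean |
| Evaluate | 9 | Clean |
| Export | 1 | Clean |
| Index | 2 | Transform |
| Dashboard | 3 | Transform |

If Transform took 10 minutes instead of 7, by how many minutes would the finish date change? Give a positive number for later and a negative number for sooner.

3

As given, the longest chain is Clean→Transform→Dashboard = 3+7+3 = 13, so the finish is 13 minutes.
Transform is on the critical path; changing it to 10 makes that path 16 minutes.
That remains the longest chain; total 16 minutes.
Change in finish: 16 − 13 = +3 minutes.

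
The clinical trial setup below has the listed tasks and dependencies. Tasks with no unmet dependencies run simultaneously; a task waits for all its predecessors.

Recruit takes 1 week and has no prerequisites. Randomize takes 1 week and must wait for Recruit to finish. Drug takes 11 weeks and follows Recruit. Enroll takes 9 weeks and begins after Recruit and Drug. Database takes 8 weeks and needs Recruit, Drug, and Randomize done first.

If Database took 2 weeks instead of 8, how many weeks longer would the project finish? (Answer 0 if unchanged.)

Baseline: Recruit→Drug→Enroll = 1+11+9 = 21 → 21 weeks.
Database is off the critical path — its longest chain is 20 weeks, giving 1 of slack.
No other chain overtakes it, so the finish is 21 weeks.
Change in finish: 21 − 21 = +0 weeks.

0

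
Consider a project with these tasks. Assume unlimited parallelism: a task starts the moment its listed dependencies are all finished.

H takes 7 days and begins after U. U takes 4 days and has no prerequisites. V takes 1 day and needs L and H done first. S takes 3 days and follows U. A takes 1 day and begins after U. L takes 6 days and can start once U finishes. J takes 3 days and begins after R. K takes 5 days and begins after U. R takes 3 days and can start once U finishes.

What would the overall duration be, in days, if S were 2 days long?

Actual critical path: U→H→V = 4+7+1 = 12 ⇒ 12 days.
The longest path through S is only 7 days, so S has float 5.
That remains the longest chain; total 12 days.

12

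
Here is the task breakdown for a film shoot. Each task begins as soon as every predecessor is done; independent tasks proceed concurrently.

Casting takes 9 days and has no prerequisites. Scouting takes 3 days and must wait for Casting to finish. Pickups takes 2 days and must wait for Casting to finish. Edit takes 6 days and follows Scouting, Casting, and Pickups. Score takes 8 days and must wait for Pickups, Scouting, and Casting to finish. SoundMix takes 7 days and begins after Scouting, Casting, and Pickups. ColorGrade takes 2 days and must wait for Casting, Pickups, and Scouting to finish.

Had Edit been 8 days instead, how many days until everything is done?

Baseline: Casting→Scouting→Score = 9+3+8 = 20 → 20 days.
The longest path through Edit is only 18 days, so Edit has float 2.
The binding chain switches to Casting→Scouting→Edit = 9+3+8 = 20; finish 20 days.

20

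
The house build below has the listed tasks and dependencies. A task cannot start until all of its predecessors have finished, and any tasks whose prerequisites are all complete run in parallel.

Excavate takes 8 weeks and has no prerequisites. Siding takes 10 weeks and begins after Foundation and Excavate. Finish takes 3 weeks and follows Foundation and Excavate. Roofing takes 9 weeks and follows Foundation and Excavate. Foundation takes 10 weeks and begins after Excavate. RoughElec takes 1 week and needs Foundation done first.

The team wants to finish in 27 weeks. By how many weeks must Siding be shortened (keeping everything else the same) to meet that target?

Current finish: 28 weeks; target: 27.
Siding is on every critical path, so each week cut from Siding cuts the finish by one (this holds down to a finish of 27).
Need 28 − 27 = 1 week off Siding → Siding becomes 9 weeks, finish becomes 27.

1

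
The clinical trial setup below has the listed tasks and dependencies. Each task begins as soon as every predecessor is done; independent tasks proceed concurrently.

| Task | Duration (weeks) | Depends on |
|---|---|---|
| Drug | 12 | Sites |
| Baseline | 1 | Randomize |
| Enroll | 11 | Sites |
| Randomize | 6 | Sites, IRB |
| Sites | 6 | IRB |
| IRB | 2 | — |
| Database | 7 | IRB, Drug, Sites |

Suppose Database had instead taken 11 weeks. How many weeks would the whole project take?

31

Baseline: IRB→Sites→Drug→Database = 2+6+12+7 = 27 → 27 weeks.
Database is on the critical path; changing it to 11 makes that path 31 weeks.
The critical path is still IRB→Sites→Drug→Database; finish is now 31 weeks.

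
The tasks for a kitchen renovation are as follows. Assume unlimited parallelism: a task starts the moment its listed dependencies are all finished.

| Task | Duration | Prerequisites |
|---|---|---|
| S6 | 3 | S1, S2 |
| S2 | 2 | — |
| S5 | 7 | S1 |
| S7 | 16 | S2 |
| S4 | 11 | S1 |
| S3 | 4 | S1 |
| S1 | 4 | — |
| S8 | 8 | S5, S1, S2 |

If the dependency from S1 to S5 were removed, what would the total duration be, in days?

With the dependency in place, S1→S5→S8 = 4+7+8 = 19 sets the finish at 19 days.
Without S1→S5, S5's earliest start moves from 4 to 0.
After: S2→S7 = 2+16 = 18 → 18 days.

18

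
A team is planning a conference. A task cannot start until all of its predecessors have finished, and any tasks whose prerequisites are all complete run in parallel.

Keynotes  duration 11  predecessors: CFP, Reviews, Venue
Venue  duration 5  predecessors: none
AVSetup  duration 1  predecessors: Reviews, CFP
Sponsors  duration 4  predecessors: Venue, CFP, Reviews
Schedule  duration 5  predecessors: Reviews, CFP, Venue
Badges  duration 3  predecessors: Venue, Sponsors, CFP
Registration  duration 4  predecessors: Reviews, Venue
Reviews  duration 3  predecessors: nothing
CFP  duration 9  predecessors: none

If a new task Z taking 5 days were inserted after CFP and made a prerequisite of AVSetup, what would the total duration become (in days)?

20

Originally the job takes 20 days.
With Z inserted, AVSetup now waits for max(Reviews, CFP, Z).
New critical path: CFP→Keynotes = 9+11 = 20 ⇒ 20 days.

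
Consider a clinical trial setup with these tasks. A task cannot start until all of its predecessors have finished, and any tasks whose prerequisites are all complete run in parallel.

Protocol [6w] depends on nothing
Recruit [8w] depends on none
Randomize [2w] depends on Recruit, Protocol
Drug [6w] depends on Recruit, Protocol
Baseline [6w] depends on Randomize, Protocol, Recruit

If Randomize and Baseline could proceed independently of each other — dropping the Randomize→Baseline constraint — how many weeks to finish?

With the dependency in place, Recruit→Randomize→Baseline = 8+2+6 = 16 sets the finish at 16 weeks.
Without Randomize→Baseline, Baseline's earliest start moves from 10 to 8.
After: Recruit→Drug = 8+6 = 14 → 14 weeks.

14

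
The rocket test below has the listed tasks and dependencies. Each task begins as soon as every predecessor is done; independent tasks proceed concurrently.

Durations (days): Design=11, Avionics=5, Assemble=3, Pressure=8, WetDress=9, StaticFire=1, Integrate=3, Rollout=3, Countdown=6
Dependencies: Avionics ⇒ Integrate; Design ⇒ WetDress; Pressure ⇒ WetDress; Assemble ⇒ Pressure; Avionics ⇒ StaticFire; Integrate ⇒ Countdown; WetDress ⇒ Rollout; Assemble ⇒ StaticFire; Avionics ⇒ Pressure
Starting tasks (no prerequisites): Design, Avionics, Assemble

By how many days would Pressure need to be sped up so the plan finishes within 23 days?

2

Current finish: 25 days; target: 23.
Pressure is on every critical path, so each day cut from Pressure cuts the finish by one (this holds down to a finish of 23).
Need 25 − 23 = 2 days off Pressure → Pressure becomes 6 days, finish becomes 23.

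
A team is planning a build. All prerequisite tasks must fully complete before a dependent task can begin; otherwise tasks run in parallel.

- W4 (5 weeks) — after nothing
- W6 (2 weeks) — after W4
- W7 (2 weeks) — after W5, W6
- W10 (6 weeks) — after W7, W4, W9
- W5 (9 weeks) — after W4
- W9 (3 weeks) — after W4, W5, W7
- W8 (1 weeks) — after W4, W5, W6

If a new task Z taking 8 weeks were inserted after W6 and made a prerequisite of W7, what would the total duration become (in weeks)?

26

Originally the schedule takes 25 weeks.
With Z inserted, W7 now waits for max(W5, W6, Z).
New critical path: W4→W6→Z→W7→W9→W10 = 5+2+8+2+3+6 = 26 ⇒ 26 weeks.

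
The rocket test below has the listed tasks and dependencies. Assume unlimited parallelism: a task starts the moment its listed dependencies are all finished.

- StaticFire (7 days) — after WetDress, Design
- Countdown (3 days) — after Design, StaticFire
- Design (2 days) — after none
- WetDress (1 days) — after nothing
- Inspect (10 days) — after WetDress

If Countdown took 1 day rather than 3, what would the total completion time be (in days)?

Critical path before the change: Design→StaticFire→Countdown = 2+7+3 = 12 giving 12 days.
Countdown lies on that path, so at 1 day the path becomes 10 days.
The binding chain switches to WetDress→Inspect = 1+10 = 11; finish 11 days.

11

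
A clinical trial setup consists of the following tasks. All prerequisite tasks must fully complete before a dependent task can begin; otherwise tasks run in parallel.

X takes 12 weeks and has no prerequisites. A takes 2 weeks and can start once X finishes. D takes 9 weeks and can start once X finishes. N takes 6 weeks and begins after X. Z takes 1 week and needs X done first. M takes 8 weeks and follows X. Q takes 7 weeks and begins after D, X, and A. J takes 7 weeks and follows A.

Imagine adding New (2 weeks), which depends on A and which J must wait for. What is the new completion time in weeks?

Originally the clinical trial setup takes 28 weeks.
With New inserted, J now waits for max(A, New).
New critical path: X→D→Q = 12+9+7 = 28 ⇒ 28 weeks.

28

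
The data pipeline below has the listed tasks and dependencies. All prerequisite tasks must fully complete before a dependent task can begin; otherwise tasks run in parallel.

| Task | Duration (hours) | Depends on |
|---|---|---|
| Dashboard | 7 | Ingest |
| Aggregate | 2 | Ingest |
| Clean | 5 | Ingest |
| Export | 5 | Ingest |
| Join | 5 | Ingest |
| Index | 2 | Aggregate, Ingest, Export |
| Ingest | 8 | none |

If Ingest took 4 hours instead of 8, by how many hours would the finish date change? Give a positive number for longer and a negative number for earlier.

Baseline: Ingest→Export→Index = 8+5+2 = 15 → 15 hours.
Since Ingest is critical, the -4 change carries straight to that chain (now 11 hours).
The critical path is still Ingest→Export→Index; finish is now 11 hours.
Change in finish: 11 − 15 = -4 hours.

-4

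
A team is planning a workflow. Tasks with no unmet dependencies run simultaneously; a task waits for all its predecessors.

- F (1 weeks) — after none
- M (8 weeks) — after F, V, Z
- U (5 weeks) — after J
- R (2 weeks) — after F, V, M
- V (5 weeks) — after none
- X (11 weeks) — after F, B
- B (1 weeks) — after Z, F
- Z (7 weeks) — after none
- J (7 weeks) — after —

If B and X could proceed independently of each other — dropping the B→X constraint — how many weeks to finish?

Before: longest chain Z→B→X = 7+1+11 = 19, finish 19.
Without B→X, X's earliest start moves from 8 to 1.
The longest chain is now Z→M→R = 7+8+2 = 17, so the schedule takes 17 weeks.

17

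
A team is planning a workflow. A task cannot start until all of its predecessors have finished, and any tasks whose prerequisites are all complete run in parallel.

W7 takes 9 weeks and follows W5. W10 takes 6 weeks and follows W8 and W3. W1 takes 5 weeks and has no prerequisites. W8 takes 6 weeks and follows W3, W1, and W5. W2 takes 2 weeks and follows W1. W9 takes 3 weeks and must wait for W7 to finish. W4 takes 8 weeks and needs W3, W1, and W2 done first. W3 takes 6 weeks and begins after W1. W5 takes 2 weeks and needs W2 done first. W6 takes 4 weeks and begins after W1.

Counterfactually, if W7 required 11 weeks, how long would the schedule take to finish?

The binding path is W1→W3→W8→W10 = 5+6+6+6 = 23; finish at 23 weeks.
W7 has 2 weeks of float (longest path through it is 21).
The binding chain switches to W1→W2→W5→W7→W9 = 5+2+2+11+3 = 23; finish 23 weeks.

23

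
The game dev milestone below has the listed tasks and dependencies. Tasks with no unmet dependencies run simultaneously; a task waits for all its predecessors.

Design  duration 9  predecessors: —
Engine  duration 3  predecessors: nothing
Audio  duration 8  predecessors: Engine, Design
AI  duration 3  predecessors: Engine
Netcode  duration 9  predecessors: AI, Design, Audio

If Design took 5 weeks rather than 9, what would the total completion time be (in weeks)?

Baseline: Design→Audio→Netcode = 9+8+9 = 26 → 26 weeks.
Design lies on that path, so at 5 weeks the path becomes 22 weeks.
No other chain overtakes it, so the finish is 22 weeks.

22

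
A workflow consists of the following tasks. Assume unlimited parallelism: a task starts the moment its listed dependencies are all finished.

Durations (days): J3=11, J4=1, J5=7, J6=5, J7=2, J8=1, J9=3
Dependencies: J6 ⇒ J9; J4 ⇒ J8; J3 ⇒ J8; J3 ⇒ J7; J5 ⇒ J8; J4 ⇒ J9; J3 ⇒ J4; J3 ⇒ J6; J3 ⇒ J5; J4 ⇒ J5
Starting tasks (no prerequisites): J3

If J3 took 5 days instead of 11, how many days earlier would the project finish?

Baseline: J3→J4→J5→J8 = 11+1+7+1 = 20 → 20 days.
J3 lies on that path, so at 5 days the path becomes 14 days.
That remains the longest chain; total 14 days.
Change in finish: 14 − 20 = -6 days.

6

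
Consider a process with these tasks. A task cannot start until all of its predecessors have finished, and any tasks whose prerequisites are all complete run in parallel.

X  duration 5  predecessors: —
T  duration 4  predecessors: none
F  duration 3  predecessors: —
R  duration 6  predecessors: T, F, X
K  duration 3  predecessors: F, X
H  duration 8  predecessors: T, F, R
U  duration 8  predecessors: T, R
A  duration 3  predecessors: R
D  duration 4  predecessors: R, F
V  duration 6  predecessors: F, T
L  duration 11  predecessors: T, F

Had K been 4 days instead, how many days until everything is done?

19

The binding path is X→R→H = 5+6+8 = 19; finish at 19 days.
K is off the critical path — its longest chain is 8 days, giving 11 of slack.
The critical path is still X→R→H; finish is now 19 days.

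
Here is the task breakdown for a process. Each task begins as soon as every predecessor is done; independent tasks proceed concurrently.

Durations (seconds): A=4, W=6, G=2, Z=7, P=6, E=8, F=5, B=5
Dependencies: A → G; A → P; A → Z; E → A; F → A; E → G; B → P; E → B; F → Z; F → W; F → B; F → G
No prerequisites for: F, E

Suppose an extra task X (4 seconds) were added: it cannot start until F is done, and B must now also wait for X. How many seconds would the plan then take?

20

Originally the plan takes 19 seconds.
With X inserted, B now waits for max(E, F, X).
New critical path: F→X→B→P = 5+4+5+6 = 20 ⇒ 20 seconds.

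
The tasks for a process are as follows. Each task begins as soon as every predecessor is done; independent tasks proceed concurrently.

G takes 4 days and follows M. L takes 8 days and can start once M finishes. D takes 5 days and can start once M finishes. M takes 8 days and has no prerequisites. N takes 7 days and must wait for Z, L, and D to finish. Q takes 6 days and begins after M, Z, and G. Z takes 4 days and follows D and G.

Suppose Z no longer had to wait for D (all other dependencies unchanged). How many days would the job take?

23

Before: longest chain M→D→Z→N = 8+5+4+7 = 24, finish 24.
Without D→Z, Z's earliest start moves from 13 to 12.
New critical path: M→L→N = 8+8+7 = 23 ⇒ 23 days.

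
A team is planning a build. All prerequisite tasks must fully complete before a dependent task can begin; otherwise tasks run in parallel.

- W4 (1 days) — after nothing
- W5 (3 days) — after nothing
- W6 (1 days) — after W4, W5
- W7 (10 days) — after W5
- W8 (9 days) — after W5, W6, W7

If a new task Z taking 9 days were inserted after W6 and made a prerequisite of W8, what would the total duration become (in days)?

Originally the project takes 22 days.
With Z inserted, W8 now waits for max(W5, W6, W7, Z).
New critical path: W5→W6→Z→W8 = 3+1+9+9 = 22 ⇒ 22 days.

22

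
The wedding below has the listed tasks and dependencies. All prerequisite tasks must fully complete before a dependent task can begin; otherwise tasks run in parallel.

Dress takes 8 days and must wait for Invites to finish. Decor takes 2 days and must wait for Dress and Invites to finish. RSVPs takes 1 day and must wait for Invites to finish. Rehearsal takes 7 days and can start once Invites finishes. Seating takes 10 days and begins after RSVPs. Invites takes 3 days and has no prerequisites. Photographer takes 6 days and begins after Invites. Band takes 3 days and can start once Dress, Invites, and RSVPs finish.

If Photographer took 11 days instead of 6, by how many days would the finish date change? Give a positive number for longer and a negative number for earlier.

0

As given, the longest chain is Invites→RSVPs→Seating = 3+1+10 = 14, so the finish is 14 days.
Photographer has 5 days of float (longest path through it is 9).
No other chain overtakes it, so the finish is 14 days.
Change in finish: 14 − 14 = +0 days.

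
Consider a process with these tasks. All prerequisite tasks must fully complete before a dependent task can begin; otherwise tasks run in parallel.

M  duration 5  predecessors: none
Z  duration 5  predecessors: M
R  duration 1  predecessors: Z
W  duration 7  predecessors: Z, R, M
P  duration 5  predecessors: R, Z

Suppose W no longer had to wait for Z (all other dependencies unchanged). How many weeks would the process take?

18

Original critical path: M→Z→R→W = 5+5+1+7 = 18 ⇒ 18 weeks.
Dropping Z→W doesn't change W's earliest start (11); another predecessor still binds.
The longest chain is now M→Z→R→W = 5+5+1+7 = 18, so the process takes 18 weeks.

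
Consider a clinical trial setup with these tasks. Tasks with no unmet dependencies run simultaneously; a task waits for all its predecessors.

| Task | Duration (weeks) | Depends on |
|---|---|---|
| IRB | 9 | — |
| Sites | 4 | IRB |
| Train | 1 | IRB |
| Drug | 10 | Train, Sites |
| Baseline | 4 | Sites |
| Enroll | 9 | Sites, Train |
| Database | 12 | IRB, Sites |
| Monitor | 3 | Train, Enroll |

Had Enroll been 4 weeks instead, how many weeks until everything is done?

Critical path before the change: IRB→Sites→Enroll→Monitor = 9+4+9+3 = 25 giving 25 weeks.
Enroll is on the critical path; changing it to 4 makes that path 20 weeks.
New critical path: IRB→Sites→Database = 9+4+12 = 25 ⇒ 25 weeks.

25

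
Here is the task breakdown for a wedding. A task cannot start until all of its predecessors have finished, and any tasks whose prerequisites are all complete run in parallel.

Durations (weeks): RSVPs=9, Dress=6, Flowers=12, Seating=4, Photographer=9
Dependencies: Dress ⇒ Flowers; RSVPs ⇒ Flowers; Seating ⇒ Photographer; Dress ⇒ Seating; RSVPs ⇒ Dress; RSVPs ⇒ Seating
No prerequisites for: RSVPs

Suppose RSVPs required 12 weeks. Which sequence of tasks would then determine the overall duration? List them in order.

The binding path is RSVPs→Dress→Seating→Photographer = 9+6+4+9 = 28; finish at 28 weeks.
RSVPs is on the critical path; changing it to 12 makes that path 31 weeks.
The critical path is still RSVPs→Dress→Seating→Photographer; finish is now 31 weeks.

RSVPs, Dress, Seating, Photographer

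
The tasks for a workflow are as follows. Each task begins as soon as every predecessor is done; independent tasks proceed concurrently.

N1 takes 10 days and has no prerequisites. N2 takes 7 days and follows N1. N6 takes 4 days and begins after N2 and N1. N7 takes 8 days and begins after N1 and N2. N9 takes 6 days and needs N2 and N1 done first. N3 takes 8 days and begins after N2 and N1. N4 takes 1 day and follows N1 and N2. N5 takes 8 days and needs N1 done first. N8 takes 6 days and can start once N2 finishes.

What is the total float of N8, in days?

The longest chain is N1→N2→N3 = 10+7+8 = 25; overall finish 25 days.
Longest path through N8: 23 days (earliest finish 23, latest finish 25).
Float = 25 − 23 = 2.

2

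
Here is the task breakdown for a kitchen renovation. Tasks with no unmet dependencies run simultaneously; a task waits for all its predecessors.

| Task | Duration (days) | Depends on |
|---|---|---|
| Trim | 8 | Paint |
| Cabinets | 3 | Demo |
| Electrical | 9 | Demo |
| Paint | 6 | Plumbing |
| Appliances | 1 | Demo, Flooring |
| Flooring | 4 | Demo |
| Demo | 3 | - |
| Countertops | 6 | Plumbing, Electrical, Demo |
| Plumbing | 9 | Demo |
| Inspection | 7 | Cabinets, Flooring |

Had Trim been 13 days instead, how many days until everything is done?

Critical path before the change: Demo→Plumbing→Paint→Trim = 3+9+6+8 = 26 giving 26 days.
Trim lies on that path, so at 13 days the path becomes 31 days.
No other chain overtakes it, so the finish is 31 days.

31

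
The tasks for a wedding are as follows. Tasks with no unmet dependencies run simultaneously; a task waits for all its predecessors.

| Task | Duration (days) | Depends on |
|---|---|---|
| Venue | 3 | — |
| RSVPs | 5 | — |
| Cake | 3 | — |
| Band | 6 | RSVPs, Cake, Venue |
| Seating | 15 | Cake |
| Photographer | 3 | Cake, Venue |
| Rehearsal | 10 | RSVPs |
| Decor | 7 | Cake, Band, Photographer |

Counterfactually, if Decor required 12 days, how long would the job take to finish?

As given, the longest chain is RSVPs→Band→Decor = 5+6+7 = 18, so the finish is 18 days.
Since Decor is critical, the +5 change carries straight to that chain (now 23 days).
The critical path is still RSVPs→Band→Decor; finish is now 23 days.

23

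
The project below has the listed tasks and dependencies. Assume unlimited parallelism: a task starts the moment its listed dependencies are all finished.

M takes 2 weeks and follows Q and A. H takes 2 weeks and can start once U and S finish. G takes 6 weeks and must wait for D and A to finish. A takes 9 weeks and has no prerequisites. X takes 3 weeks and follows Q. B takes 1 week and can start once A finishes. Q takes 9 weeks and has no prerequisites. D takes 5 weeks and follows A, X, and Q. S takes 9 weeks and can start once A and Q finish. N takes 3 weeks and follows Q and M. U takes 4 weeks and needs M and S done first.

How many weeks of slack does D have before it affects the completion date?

1

The longest chain is A→S→U→H = 9+9+4+2 = 24; overall finish 24 weeks.
Longest path through D: 23 weeks (earliest finish 17, latest finish 18).
Slack of D = 13 − 12 = 1 week.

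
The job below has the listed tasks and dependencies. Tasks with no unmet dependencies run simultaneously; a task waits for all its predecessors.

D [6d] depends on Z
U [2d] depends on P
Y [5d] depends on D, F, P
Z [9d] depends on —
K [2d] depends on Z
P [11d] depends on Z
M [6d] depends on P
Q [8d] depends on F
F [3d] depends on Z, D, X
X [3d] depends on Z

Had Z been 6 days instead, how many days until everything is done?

Critical path before the change: Z→P→M = 9+11+6 = 26 giving 26 days.
Z is on the critical path; changing it to 6 makes that path 23 days.
No other chain overtakes it, so the finish is 23 days.

23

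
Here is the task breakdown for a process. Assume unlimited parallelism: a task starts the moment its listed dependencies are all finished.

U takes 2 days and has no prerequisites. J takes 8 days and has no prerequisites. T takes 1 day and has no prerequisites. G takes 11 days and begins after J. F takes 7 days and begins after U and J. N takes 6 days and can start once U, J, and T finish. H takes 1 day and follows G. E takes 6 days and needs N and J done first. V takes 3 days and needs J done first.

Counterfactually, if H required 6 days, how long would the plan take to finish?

As given, the longest chain is J→G→H = 8+11+1 = 20, so the finish is 20 days.
Since H is critical, the +5 change carries straight to that chain (now 25 days).
That remains the longest chain; total 25 days.

25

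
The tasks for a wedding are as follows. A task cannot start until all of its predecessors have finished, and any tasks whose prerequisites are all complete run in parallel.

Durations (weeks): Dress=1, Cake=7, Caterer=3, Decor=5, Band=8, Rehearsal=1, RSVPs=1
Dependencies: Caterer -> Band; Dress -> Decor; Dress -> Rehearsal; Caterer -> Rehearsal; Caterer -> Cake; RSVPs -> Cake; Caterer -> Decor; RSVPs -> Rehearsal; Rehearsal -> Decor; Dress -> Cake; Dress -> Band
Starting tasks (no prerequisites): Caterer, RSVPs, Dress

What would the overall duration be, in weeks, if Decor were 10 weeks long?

As given, the longest chain is Caterer→Band = 3+8 = 11, so the finish is 11 weeks.
Decor is off the critical path — its longest chain is 9 weeks, giving 2 of slack.
New critical path: Caterer→Rehearsal→Decor = 3+1+10 = 14 ⇒ 14 weeks.

14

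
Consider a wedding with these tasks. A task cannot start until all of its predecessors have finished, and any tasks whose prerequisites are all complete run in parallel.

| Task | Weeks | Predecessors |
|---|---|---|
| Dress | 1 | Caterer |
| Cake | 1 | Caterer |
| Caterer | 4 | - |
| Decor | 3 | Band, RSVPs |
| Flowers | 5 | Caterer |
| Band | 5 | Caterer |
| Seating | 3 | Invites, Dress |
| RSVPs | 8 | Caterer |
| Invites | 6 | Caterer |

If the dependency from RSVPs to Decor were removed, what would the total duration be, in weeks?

13

Before: longest chain Caterer→RSVPs→Decor = 4+8+3 = 15, finish 15.
Without RSVPs→Decor, Decor's earliest start moves from 12 to 9.
After: Caterer→Invites→Seating = 4+6+3 = 13 → 13 weeks.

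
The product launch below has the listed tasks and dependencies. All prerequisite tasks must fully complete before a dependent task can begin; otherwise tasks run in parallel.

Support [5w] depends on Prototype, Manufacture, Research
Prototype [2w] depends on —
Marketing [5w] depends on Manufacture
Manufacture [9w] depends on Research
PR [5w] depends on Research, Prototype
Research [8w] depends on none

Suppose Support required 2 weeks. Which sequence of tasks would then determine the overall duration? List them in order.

Research, Manufacture, Marketing

Actual critical path: Research→Manufacture→Support = 8+9+5 = 22 ⇒ 22 weeks.
Support is on the critical path; changing it to 2 makes that path 19 weeks.
Now Research→Manufacture→Marketing = 8+9+5 = 22 is longest, so the finish becomes 22 weeks.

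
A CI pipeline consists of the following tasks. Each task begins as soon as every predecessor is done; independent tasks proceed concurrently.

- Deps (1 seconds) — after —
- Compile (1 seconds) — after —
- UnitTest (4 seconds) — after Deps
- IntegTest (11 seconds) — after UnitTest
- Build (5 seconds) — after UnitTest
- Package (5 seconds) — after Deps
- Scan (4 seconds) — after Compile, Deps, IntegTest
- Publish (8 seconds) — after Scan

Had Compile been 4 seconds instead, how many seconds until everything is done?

Baseline: Deps→UnitTest→IntegTest→Scan→Publish = 1+4+11+4+8 = 28 → 28 seconds.
The longest path through Compile is only 13 seconds, so Compile has float 15.
No other chain overtakes it, so the finish is 28 seconds.

28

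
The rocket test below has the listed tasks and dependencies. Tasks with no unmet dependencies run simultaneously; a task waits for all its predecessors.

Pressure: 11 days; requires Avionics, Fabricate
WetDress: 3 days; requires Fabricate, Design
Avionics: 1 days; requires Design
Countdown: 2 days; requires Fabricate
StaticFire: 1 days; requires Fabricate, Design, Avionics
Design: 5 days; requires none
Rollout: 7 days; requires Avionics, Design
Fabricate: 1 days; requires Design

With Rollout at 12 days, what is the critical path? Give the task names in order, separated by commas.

Actual critical path: Design→Fabricate→Pressure = 5+1+11 = 17 ⇒ 17 days.
The longest path through Rollout is only 13 days, so Rollout has float 4.
Now Design→Avionics→Rollout = 5+1+12 = 18 is longest, so the finish becomes 18 days.

Design, Avionics, Rollout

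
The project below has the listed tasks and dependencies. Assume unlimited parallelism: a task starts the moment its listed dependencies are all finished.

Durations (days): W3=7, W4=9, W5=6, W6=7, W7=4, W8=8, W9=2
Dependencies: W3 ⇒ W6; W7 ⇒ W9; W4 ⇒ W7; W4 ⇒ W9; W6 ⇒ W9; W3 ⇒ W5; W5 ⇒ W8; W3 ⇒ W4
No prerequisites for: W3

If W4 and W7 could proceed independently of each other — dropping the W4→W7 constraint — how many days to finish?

Before: longest chain W3→W4→W7→W9 = 7+9+4+2 = 22, finish 22.
Without W4→W7, W7's earliest start moves from 16 to 0.
New critical path: W3→W5→W8 = 7+6+8 = 21 ⇒ 21 days.

21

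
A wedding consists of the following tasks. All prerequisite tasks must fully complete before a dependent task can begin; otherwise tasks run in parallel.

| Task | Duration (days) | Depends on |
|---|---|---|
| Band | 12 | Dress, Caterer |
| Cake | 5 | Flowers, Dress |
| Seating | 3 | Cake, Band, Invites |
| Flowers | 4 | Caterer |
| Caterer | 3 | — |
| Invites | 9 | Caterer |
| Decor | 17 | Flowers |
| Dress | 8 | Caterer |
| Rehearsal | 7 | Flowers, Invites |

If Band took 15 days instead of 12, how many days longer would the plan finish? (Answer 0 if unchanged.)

The binding path is Caterer→Dress→Band→Seating = 3+8+12+3 = 26; finish at 26 days.
Since Band is critical, the +3 change carries straight to that chain (now 29 days).
The critical path is still Caterer→Dress→Band→Seating; finish is now 29 days.
Change in finish: 29 − 26 = +3 days.

3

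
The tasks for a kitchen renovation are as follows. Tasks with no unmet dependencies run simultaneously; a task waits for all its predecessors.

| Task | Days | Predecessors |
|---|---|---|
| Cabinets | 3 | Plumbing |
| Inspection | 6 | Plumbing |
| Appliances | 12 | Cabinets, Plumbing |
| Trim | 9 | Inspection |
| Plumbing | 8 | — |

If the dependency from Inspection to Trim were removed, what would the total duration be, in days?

23

With the dependency in place, Plumbing→Cabinets→Appliances = 8+3+12 = 23 sets the finish at 23 days.
Without Inspection→Trim, Trim's earliest start moves from 14 to 0.
The longest chain is now Plumbing→Cabinets→Appliances = 8+3+12 = 23, so the job takes 23 days.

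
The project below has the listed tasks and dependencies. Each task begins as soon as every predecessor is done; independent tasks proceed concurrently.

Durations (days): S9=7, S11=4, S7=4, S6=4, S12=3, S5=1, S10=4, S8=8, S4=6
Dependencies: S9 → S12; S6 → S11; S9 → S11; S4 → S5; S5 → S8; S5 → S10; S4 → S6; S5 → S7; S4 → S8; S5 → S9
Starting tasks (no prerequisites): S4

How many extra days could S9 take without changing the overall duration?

The longest chain is S4→S5→S9→S11 = 6+1+7+4 = 18; overall finish 18 days.
Longest path through S9: 18 days (earliest finish 14, latest finish 14).
Slack of S9 = 7 − 7 = 0 days.

0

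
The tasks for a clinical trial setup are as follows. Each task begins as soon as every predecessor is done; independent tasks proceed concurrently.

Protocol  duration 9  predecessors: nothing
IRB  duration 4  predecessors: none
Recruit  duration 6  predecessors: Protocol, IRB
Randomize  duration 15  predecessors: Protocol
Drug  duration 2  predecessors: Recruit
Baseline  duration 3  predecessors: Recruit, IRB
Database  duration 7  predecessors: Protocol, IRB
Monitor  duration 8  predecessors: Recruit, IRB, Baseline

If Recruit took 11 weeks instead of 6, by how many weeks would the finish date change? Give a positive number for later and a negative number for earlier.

5

Baseline: Protocol→Recruit→Baseline→Monitor = 9+6+3+8 = 26 → 26 weeks.
Since Recruit is critical, the +5 change carries straight to that chain (now 31 weeks).
No other chain overtakes it, so the finish is 31 weeks.
Change in finish: 31 − 26 = +5 weeks.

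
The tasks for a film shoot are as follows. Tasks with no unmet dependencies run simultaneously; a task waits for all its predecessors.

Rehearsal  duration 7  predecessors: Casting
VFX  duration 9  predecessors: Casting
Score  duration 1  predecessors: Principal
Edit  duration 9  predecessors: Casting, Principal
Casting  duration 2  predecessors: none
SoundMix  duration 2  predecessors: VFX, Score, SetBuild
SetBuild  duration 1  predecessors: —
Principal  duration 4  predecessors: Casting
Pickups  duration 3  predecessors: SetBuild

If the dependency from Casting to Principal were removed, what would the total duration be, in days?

Original critical path: Casting→Principal→Edit = 2+4+9 = 15 ⇒ 15 days.
Without Casting→Principal, Principal's earliest start moves from 2 to 0.
New critical path: Casting→VFX→SoundMix = 2+9+2 = 13 ⇒ 13 days.

13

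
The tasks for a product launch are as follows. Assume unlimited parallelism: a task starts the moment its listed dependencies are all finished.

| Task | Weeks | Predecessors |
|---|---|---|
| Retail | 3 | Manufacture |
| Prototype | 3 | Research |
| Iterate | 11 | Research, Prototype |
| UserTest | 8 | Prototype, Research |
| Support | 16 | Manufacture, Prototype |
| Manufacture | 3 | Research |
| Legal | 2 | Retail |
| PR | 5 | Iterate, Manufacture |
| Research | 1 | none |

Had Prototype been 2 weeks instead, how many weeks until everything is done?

Baseline: Research→Prototype→Iterate→PR = 1+3+11+5 = 20 → 20 weeks.
Since Prototype is critical, the -1 change carries straight to that chain (now 19 weeks).
New critical path: Research→Manufacture→Support = 1+3+16 = 20 ⇒ 20 weeks.

20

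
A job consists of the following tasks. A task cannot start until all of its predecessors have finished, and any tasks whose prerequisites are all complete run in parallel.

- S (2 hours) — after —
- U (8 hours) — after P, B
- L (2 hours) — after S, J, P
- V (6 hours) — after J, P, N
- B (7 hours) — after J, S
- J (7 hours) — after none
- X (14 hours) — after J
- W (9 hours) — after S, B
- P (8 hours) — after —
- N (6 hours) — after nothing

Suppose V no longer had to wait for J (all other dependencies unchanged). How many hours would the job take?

23

Before: longest chain J→B→W = 7+7+9 = 23, finish 23.
Dropping J→V doesn't change V's earliest start (8); another predecessor still binds.
The longest chain is now J→B→W = 7+7+9 = 23, so the job takes 23 hours.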